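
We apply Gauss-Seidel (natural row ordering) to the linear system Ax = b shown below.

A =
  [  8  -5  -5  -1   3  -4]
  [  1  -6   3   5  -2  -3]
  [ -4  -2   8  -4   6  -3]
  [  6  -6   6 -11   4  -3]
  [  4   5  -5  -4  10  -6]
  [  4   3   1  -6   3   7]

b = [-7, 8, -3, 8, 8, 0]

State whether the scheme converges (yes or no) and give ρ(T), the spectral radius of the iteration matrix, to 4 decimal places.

Diagonal D = diag(8, -6, 8, -11, 10, 7); L, U strict lower/upper.
Gauss-Seidel: T = -(D+L)⁻¹U, row 0 first, T[0,4] = -(3)/(8) = -0.3750; later rows by forward substitution.
  T[0,:] = [+0.0000  +0.6250  +0.6250  +0.1250  -0.3750  +0.5000]
  T[1,:] = [+0.0000  +0.1042  +0.6042  +0.8542  -0.3958  -0.4167]
  T[2,:] = [+0.0000  +0.3385  +0.4635  +0.7760  -1.0365  +0.5208]
  T[3,:] = [+0.0000  +0.4688  +0.2642  +0.0256  -0.1903  +0.5114]
  T[4,:] = [+0.0000  +0.0547  -0.2146  -0.0788  -0.2464  +1.0733]
  T[5,:] = [+0.0000  -0.0718  -0.3638  -0.4927  +0.4745  -0.2032]
|roots of det(T-λI)|: 1.3802, 0.6090, 0.6090, 0.2413, 0.1577, 0.0000.
spectral radius ρ = 1.3802; 1.3802 > 1, so it fails to converge.

no, ρ = 1.3802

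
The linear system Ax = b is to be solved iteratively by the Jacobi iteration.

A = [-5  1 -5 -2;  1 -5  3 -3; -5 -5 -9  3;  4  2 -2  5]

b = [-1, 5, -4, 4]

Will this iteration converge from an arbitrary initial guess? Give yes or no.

no

Let D = diag(-5, -5, -9, 5); L, U the strict triangles.
Jacobi: T = -D⁻¹(L+U), T[2,1] = -(-5)/(-9) = -0.5556; T[2,2] = 0.
  T[0,:] = [+0.0000, +0.2000, -1.0000, -0.4000]
  T[1,:] = [+0.2000, +0.0000, +0.6000, -0.6000]
  T[2,:] = [-0.5556, -0.5556, +0.0000, +0.3333]
  T[3,:] = [-0.8000, -0.4000, +0.4000, +0.0000]
|λ(T)| sorted: 1.2497, 0.7565, 0.4829, 0.4829.
spectral radius ρ = 1.2497; 1.2497 > 1 ⇒ diverges.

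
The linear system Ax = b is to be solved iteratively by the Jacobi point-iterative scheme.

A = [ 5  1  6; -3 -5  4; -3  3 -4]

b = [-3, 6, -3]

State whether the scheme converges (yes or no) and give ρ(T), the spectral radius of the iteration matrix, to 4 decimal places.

no, ρ = 1.4415

Diagonal D = diag(5, -5, -4); L, U strict lower/upper.
T_J = -D⁻¹(L+U): T[1,0] = -(-3)/(-5) = -0.6000; T[1,1] = 0.
  T[0,:] = [+0.0000, -0.2000, -1.2000]
  T[1,:] = [-0.6000, +0.0000, +0.8000]
  T[2,:] = [-0.7500, +0.7500, +0.0000]
moduli |λ_i(T)| = 1.4415, 0.9689, 0.4725.
spectral radius ρ = 1.4415; 1.4415 > 1, so it fails to converge.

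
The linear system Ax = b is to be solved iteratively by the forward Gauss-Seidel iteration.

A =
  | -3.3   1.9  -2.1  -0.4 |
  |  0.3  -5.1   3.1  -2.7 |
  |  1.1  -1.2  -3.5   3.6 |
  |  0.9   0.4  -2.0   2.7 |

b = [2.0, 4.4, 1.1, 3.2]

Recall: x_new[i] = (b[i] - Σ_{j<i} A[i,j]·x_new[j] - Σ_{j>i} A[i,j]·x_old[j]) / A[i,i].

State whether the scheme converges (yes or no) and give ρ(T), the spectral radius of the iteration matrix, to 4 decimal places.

yes, ρ = 0.8300

Write A = D+L+U with D = diag(-3.3, -5.1, -3.5, 2.7).
GS T = -(D+L)⁻¹U: row 0 first, T[0,1] = -(1.9)/(-3.3) = +0.5758; later rows by forward substitution.
  T[0,:] = [+0.0000 +0.5758 -0.6364 -0.1212]
  T[1,:] = [+0.0000 +0.0339 +0.5704 -0.5365]
  T[2,:] = [+0.0000 +0.1693 -0.3956 +1.1744]
  T[3,:] = [+0.0000 -0.0715 -0.1654 +0.9898]
|roots of det(T-λI)|: 0.8300, 0.4943, 0.2924, 0.0000.
spectral radius ρ = 0.8300; 0.8300 < 1: convergent.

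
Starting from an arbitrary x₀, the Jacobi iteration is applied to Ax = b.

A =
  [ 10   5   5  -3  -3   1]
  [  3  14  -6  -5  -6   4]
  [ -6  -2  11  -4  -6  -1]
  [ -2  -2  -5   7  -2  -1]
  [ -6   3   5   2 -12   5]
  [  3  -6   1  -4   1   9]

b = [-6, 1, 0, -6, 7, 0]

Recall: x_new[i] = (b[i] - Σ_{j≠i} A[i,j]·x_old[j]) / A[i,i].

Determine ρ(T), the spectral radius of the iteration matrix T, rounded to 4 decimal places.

1.1703

Diagonal D = diag(10, 14, 11, 7, -12, 9); L, U strict lower/upper.
Jacobi: T = -D⁻¹(L+U), T[1,4] = -(-6)/(14) = +0.4286; T[1,1] = 0.
  T[0,:] = [+0.0000  -0.5000  -0.5000  +0.3000  +0.3000  -0.1000]
  T[1,:] = [-0.2143  +0.0000  +0.4286  +0.3571  +0.4286  -0.2857]
  T[2,:] = [+0.5455  +0.1818  +0.0000  +0.3636  +0.5455  +0.0909]
  T[3,:] = [+0.2857  +0.2857  +0.7143  +0.0000  +0.2857  +0.1429]
  T[4,:] = [-0.5000  +0.2500  +0.4167  +0.1667  +0.0000  +0.4167]
  T[5,:] = [-0.3333  +0.6667  -0.1111  +0.4444  -0.1111  +0.0000]
|roots of det(T-λI)|: 1.1703, 0.7118, 0.7118, 0.6451, 0.6451, 0.0365.
spectral radius ρ = 1.1703; 1.1703 > 1 ⇒ diverges.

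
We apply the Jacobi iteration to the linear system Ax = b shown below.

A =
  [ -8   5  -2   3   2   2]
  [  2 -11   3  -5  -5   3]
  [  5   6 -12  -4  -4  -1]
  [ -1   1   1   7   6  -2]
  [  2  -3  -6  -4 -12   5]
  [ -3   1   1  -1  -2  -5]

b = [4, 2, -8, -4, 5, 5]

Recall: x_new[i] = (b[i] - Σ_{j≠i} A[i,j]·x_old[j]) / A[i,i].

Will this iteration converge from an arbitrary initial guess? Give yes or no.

no

Let D = diag(-8, -11, -12, 7, -12, -5); L, U the strict triangles.
Jacobi: T = -D⁻¹(L+U), T[1,5] = -(3)/(-11) = +0.2727; T[1,1] = 0.
  T[0,:] = [+0.0000 +0.6250 -0.2500 +0.3750 +0.2500 +0.2500]
  T[1,:] = [+0.1818 +0.0000 +0.2727 -0.4545 -0.4545 +0.2727]
  T[2,:] = [+0.4167 +0.5000 +0.0000 -0.3333 -0.3333 -0.0833]
  T[3,:] = [+0.1429 -0.1429 -0.1429 +0.0000 -0.8571 +0.2857]
  T[4,:] = [+0.1667 -0.2500 -0.5000 -0.3333 +0.0000 +0.4167]
  T[5,:] = [-0.6000 +0.2000 +0.2000 -0.2000 -0.4000 +0.0000]
|eigenvalues of T|: 1.1253, 0.7529, 0.7529, 0.6587, 0.6587, 0.4105.
ρ = 1.1253; 1.1253 > 1 ⇒ diverges.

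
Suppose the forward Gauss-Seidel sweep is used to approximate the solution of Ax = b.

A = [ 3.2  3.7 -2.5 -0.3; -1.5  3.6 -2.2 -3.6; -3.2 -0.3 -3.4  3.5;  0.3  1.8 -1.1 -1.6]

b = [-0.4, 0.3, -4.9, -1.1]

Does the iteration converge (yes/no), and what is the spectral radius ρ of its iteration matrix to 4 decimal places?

Let D = diag(3.2, 3.6, -3.4, -1.6); L, U the strict triangles.
Gauss-Seidel: T = -(D+L)⁻¹U, row 0 first, T[0,3] = -(-0.3)/(3.2) = +0.0938; later rows by forward substitution.
  T[0,:] = [+0.0000 -1.1562 +0.7812 +0.0938]
  T[1,:] = [+0.0000 -0.4818 +0.9366 +1.0391]
  T[2,:] = [+0.0000 +1.1307 -0.8179 +0.8495]
  T[3,:] = [+0.0000 -1.5362 +1.7625 +0.6025]
|roots of det(T-λI)|: 1.5961, 0.7908, 0.1081, 0.0000.
ρ(T) = max|λ| = 1.5961; 1.5961 > 1, so it fails to converge.

no, ρ = 1.5961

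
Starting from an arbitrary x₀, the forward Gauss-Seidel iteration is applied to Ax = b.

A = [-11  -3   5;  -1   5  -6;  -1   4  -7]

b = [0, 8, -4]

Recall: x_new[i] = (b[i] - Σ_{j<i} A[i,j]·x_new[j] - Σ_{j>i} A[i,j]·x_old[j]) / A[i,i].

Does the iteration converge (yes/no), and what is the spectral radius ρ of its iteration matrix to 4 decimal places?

A = D + L + U where D = diag(-11, 5, -7).
GS T = -(D+L)⁻¹U: row 0 first, T[0,2] = -(5)/(-11) = +0.4545; later rows by forward substitution.
  T[0,:] = [+0.0000 -0.2727 +0.4545]
  T[1,:] = [+0.0000 -0.0545 +1.2909]
  T[2,:] = [+0.0000 +0.0078 +0.6727]
|roots of det(T-λI)|: 0.6863, 0.0681, 0.0000.
ρ(T) = max|λ| = 0.6863; 0.6863 < 1 ⇒ converges.

yes, ρ = 0.6863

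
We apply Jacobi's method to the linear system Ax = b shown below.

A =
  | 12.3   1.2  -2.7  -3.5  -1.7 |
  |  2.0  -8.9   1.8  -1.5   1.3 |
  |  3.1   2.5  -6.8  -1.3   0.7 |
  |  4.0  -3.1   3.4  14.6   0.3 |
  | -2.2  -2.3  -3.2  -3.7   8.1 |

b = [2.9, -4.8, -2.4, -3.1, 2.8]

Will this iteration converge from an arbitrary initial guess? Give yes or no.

yes

A = D + L + U where D = diag(12.3, -8.9, -6.8, 14.6, 8.1).
Jacobi T = -D⁻¹(L+U): T[0,3] = -(-3.5)/(12.3) = +0.2846; T[0,0] = 0.
  T[0,:] = [+0.0000  -0.0976  +0.2195  +0.2846  +0.1382]
  T[1,:] = [+0.2247  +0.0000  +0.2022  -0.1685  +0.1461]
  T[2,:] = [+0.4559  +0.3676  +0.0000  -0.1912  +0.1029]
  T[3,:] = [-0.2740  +0.2123  -0.2329  +0.0000  -0.0205]
  T[4,:] = [+0.2716  +0.2840  +0.3951  +0.4568  +0.0000]
moduli |λ_i(T)| = 0.5926, 0.3306, 0.3306, 0.2562, 0.2562.
ρ = 0.5926; 0.5926 < 1 ⇒ converges.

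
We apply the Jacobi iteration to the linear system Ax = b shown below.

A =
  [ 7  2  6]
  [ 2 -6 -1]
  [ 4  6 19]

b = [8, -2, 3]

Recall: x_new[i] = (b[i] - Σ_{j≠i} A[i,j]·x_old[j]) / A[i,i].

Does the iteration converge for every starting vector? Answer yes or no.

yes

Diagonal D = diag(7, -6, 19); L, U strict lower/upper.
Jacobi T = -D⁻¹(L+U): T[0,2] = -(6)/(7) = -0.8571; T[0,0] = 0.
  T[0,:] = [+0.0000 -0.2857 -0.8571]
  T[1,:] = [+0.3333 +0.0000 -0.1667]
  T[2,:] = [-0.2105 -0.3158 +0.0000]
|λ(T)| sorted: 0.5361, 0.3868, 0.3868.
spectral radius ρ = 0.5361; 0.5361 < 1, so it converges for any x₀.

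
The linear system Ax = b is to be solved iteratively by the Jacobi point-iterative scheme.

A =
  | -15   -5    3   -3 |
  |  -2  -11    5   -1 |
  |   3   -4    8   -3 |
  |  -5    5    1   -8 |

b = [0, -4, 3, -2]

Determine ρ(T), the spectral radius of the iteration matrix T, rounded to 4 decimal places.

0.7164

Write A = D+L+U with D = diag(-15, -11, 8, -8).
Jacobi: T = -D⁻¹(L+U), T[3,1] = -(5)/(-8) = +0.6250; T[3,3] = 0.
  T[0,:] = [+0.0000 -0.3333 +0.2000 -0.2000]
  T[1,:] = [-0.1818 +0.0000 +0.4545 -0.0909]
  T[2,:] = [-0.3750 +0.5000 +0.0000 +0.3750]
  T[3,:] = [-0.6250 +0.6250 +0.1250 +0.0000]
eigenvalue magnitudes: 0.7164, 0.4320, 0.2499, 0.2499.
spectral radius ρ = 0.7164; 0.7164 < 1 ⇒ converges.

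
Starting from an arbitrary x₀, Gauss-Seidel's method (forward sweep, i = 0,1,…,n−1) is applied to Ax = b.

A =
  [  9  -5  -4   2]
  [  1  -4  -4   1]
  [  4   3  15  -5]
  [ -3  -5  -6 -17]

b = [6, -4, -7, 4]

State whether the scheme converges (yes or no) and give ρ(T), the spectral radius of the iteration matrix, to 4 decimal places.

yes, ρ = 0.5554

A = D + L + U where D = diag(9, -4, 15, -17).
T_GS = -(D+L)⁻¹U: row 0 first, T[0,2] = -(-4)/(9) = +0.4444; later rows by forward substitution.
  T[0,:] = [+0.0000, +0.5556, +0.4444, -0.2222]
  T[1,:] = [+0.0000, +0.1389, -0.8889, +0.1944]
  T[2,:] = [+0.0000, -0.1759, +0.0593, +0.3537]
  T[3,:] = [+0.0000, -0.0768, +0.1621, -0.1428]
|roots of det(T-λI)|: 0.5554, 0.3105, 0.1895, 0.0000.
spectral radius ρ = 0.5554; 0.5554 < 1, so it converges for any x₀.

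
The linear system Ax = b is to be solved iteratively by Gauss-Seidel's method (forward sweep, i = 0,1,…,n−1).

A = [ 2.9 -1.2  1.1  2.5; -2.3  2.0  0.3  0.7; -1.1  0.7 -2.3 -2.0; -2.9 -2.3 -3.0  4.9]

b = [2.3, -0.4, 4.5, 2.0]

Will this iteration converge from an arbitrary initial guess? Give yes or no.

Let D = diag(2.9, 2, -2.3, 4.9); L, U the strict triangles.
T_GS = -(D+L)⁻¹U: row 0 first, T[0,3] = -(2.5)/(2.9) = -0.8621; later rows by forward substitution.
  T[0,:] = [+0.0000, +0.4138, -0.3793, -0.8621]
  T[1,:] = [+0.0000, +0.4759, -0.5862, -1.3414]
  T[2,:] = [+0.0000, -0.0531, +0.0030, -0.8655]
  T[3,:] = [+0.0000, +0.4358, -0.4978, -1.6697]
|eigenvalues of T|: 1.6005, 0.4536, 0.0440, 0.0000.
ρ(T) = max|λ| = 1.6005; 1.6005 > 1 ⇒ diverges.

no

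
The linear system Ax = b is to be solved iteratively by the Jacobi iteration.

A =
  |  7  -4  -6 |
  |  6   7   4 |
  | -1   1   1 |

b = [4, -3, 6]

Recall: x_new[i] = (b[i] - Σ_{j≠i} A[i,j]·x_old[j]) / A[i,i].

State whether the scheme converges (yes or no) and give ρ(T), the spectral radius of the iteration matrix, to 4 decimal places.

no, ρ = 1.1389

Write A = D+L+U with D = diag(7, 7, 1).
Jacobi T = -D⁻¹(L+U): T[0,2] = -(-6)/(7) = +0.8571; T[0,0] = 0.
  T[0,:] = [+0.0000 +0.5714 +0.8571]
  T[1,:] = [-0.8571 +0.0000 -0.5714]
  T[2,:] = [+1.0000 -1.0000 +0.0000]
|λ(T)| sorted: 1.1389, 0.5986, 0.5986.
ρ = 1.1389; 1.1389 > 1 ⇒ diverges.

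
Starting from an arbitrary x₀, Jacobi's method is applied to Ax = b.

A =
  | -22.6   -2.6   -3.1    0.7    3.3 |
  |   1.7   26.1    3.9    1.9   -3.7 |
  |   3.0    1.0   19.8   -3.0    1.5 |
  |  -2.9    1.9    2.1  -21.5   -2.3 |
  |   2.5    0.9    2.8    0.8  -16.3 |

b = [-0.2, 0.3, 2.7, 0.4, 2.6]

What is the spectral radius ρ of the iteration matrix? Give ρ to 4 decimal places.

Diagonal D = diag(-22.6, 26.1, 19.8, -21.5, -16.3); L, U strict lower/upper.
Jacobi: T = -D⁻¹(L+U), T[2,1] = -(1)/(19.8) = -0.0505; T[2,2] = 0.
  T[0,:] = [+0.0000 -0.1150 -0.1372 +0.0310 +0.1460]
  T[1,:] = [-0.0651 +0.0000 -0.1494 -0.0728 +0.1418]
  T[2,:] = [-0.1515 -0.0505 +0.0000 +0.1515 -0.0758]
  T[3,:] = [-0.1349 +0.0884 +0.0977 +0.0000 -0.1070]
  T[4,:] = [+0.1534 +0.0552 +0.1718 +0.0491 +0.0000]
eigenvalue magnitudes: 0.3088, 0.1950, 0.1950, 0.0702, 0.0407.
spectral radius ρ = 0.3088; 0.3088 < 1, so it converges for any x₀.

0.3088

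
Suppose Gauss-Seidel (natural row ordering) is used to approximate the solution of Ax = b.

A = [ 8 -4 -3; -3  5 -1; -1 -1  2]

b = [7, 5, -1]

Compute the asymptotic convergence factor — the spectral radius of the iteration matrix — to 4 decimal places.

Let D = diag(8, 5, 2); L, U the strict triangles.
T_GS = -(D+L)⁻¹U: row 0 first, T[0,1] = -(-4)/(8) = +0.5000; later rows by forward substitution.
  T[0,:] = [+0.0000  +0.5000  +0.3750]
  T[1,:] = [+0.0000  +0.3000  +0.4250]
  T[2,:] = [+0.0000  +0.4000  +0.4000]
|λ(T)| sorted: 0.7653, 0.0653, 0.0000.
spectral radius ρ = 0.7653; 0.7653 < 1, so it converges for any x₀.

0.7653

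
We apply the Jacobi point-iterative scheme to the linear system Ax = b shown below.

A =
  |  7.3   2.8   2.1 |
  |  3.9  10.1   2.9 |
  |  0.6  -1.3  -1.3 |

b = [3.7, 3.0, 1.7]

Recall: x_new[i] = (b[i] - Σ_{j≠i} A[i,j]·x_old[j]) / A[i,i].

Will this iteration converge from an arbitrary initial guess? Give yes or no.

yes

Write A = D+L+U with D = diag(7.3, 10.1, -1.3).
Jacobi T = -D⁻¹(L+U): T[0,2] = -(2.1)/(7.3) = -0.2877; T[0,0] = 0.
  T[0,:] = [+0.0000  -0.3836  -0.2877]
  T[1,:] = [-0.3861  +0.0000  -0.2871]
  T[2,:] = [+0.4615  -1.0000  +0.0000]
eigenvalue magnitudes: 0.6309, 0.3786, 0.2523.
ρ(T) = max|λ| = 0.6309; 0.6309 < 1 ⇒ converges.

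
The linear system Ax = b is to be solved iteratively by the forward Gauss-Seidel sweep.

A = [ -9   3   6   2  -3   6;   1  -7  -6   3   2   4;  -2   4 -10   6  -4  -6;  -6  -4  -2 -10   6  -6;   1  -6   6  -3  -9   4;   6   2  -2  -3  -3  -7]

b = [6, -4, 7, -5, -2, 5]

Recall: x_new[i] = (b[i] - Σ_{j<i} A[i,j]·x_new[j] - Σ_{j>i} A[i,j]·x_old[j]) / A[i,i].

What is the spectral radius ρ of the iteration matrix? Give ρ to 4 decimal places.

1.2472

Split A = D + L + U, D = diag(-9, -7, -10, -10, -9, -7).
Gauss-Seidel: T = -(D+L)⁻¹U, row 0 first, T[0,1] = -(3)/(-9) = +0.3333; later rows by forward substitution.
  T[0,:] = [+0.0000 +0.3333 +0.6667 +0.2222 -0.3333 +0.6667]
  T[1,:] = [+0.0000 +0.0476 -0.7619 +0.4603 +0.2381 +0.6667]
  T[2,:] = [+0.0000 -0.0476 -0.4381 +0.7397 -0.2381 -0.4667]
  T[3,:] = [+0.0000 -0.2095 -0.0076 -0.4654 +0.7524 -1.1733]
  T[4,:] = [+0.0000 +0.0434 +0.2925 +0.3661 -0.6053 +0.1541]
  T[5,:] = [+0.0000 +0.3841 +0.3568 +0.1532 -0.2127 +1.3321]
|λ(T)| sorted: 1.2472, 0.7704, 0.7704, 0.2744, 0.1929, 0.0000.
ρ = 1.2472; 1.2472 > 1: divergent.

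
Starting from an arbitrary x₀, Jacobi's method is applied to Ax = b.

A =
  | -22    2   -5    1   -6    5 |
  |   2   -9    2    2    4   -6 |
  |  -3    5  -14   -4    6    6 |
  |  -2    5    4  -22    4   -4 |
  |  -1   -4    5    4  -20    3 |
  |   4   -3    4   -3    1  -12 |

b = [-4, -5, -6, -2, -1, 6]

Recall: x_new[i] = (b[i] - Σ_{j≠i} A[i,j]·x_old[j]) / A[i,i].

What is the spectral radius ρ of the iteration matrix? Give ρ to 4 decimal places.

0.8570

Write A = D+L+U with D = diag(-22, -9, -14, -22, -20, -12).
Jacobi T = -D⁻¹(L+U): T[4,3] = -(4)/(-20) = +0.2000; T[4,4] = 0.
  T[0,:] = [+0.0000, +0.0909, -0.2273, +0.0455, -0.2727, +0.2273]
  T[1,:] = [+0.2222, +0.0000, +0.2222, +0.2222, +0.4444, -0.6667]
  T[2,:] = [-0.2143, +0.3571, +0.0000, -0.2857, +0.4286, +0.4286]
  T[3,:] = [-0.0909, +0.2273, +0.1818, +0.0000, +0.1818, -0.1818]
  T[4,:] = [-0.0500, -0.2000, +0.2500, +0.2000, +0.0000, +0.1500]
  T[5,:] = [+0.3333, -0.2500, +0.3333, -0.2500, +0.0833, +0.0000]
moduli |λ_i(T)| = 0.8570, 0.5872, 0.5872, 0.3306, 0.3306, 0.1526.
ρ(T) = max|λ| = 0.8570; 0.8570 < 1 ⇒ converges.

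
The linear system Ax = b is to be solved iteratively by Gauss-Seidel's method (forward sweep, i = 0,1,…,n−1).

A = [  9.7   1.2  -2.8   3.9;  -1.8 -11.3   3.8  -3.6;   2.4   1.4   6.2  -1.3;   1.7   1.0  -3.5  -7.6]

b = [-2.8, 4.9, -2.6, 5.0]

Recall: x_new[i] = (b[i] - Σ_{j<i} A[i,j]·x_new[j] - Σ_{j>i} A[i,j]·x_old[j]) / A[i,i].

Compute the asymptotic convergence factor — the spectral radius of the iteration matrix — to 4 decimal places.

Diagonal D = diag(9.7, -11.3, 6.2, -7.6); L, U strict lower/upper.
GS T = -(D+L)⁻¹U: row 0 first, T[0,1] = -(1.2)/(9.7) = -0.1237; later rows by forward substitution.
  T[0,:] = [+0.0000, -0.1237, +0.2887, -0.4021]
  T[1,:] = [+0.0000, +0.0197, +0.2903, -0.2545]
  T[2,:] = [+0.0000, +0.0434, -0.1773, +0.4228]
  T[3,:] = [+0.0000, -0.0451, +0.1844, -0.3181]
|eigenvalues of T|: 0.5775, 0.0581, 0.0581, 0.0000.
ρ = 0.5775; 0.5775 < 1, so it converges for any x₀.

0.5775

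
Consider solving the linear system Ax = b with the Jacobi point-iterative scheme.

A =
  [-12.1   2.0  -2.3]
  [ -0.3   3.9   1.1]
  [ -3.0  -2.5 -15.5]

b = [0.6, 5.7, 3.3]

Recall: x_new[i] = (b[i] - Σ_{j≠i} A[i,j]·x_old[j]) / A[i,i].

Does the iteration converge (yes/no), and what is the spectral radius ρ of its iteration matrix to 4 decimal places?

yes, ρ = 0.3563

Let D = diag(-12.1, 3.9, -15.5); L, U the strict triangles.
T_J = -D⁻¹(L+U): T[1,0] = -(-0.3)/(3.9) = +0.0769; T[1,1] = 0.
  T[0,:] = [+0.0000, +0.1653, -0.1901]
  T[1,:] = [+0.0769, +0.0000, -0.2821]
  T[2,:] = [-0.1935, -0.1613, +0.0000]
eigenvalue magnitudes: 0.3563, 0.1787, 0.1787.
ρ(T) = max|λ| = 0.3563; 0.3563 < 1: convergent.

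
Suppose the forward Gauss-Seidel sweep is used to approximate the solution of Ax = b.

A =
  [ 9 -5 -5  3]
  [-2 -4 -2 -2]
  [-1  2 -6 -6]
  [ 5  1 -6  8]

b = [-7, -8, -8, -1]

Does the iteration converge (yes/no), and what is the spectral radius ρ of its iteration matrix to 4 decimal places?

no, ρ = 1.5109

A = D + L + U where D = diag(9, -4, -6, 8).
Gauss-Seidel: T = -(D+L)⁻¹U, row 0 first, T[0,2] = -(-5)/(9) = +0.5556; later rows by forward substitution.
  T[0,:] = [+0.0000, +0.5556, +0.5556, -0.3333]
  T[1,:] = [+0.0000, -0.2778, -0.7778, -0.3333]
  T[2,:] = [+0.0000, -0.1852, -0.3519, -1.0556]
  T[3,:] = [+0.0000, -0.4514, -0.5139, -0.5417]
|roots of det(T-λI)|: 1.5109, 0.3390, 0.3390, 0.0000.
spectral radius ρ = 1.5109; 1.5109 > 1, so it fails to converge.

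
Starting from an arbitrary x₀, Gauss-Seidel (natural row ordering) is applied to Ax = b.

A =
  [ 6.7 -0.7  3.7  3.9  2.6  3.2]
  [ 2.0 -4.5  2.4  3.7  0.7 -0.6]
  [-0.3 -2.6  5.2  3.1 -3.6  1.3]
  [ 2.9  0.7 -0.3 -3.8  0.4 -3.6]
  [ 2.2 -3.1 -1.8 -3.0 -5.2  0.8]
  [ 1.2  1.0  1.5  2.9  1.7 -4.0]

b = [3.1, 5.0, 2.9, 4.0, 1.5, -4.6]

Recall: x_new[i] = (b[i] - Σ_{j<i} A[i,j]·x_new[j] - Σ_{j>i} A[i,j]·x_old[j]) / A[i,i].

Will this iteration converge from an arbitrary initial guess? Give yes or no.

no

Split A = D + L + U, D = diag(6.7, -4.5, 5.2, -3.8, -5.2, -4).
Gauss-Seidel: T = -(D+L)⁻¹U, row 0 first, T[0,4] = -(2.6)/(6.7) = -0.3881; later rows by forward substitution.
  T[0,:] = [+0.0000 +0.1045 -0.5522 -0.5821 -0.3881 -0.4776]
  T[1,:] = [+0.0000 +0.0464 +0.2879 +0.5635 -0.0169 -0.3456]
  T[2,:] = [+0.0000 +0.0292 +0.1121 -0.3480 +0.6615 -0.4504]
  T[3,:] = [+0.0000 +0.0860 -0.3773 -0.3129 -0.2462 -1.3400]
  T[4,:] = [+0.0000 -0.0432 -0.2264 -0.2812 -0.2410 +1.0868]
  T[5,:] = [+0.0000 +0.0979 -0.4214 -0.5106 -0.1535 -0.9082]
eigenvalue magnitudes: 1.6850, 0.4416, 0.4416, 0.0415, 0.0118, 0.0000.
ρ = 1.6850; 1.6850 > 1 ⇒ diverges.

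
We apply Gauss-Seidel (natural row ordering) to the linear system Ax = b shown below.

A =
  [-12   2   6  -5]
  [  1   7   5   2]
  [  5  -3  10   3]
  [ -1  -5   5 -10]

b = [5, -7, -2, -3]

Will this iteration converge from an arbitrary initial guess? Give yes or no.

yes

Let D = diag(-12, 7, 10, -10); L, U the strict triangles.
Gauss-Seidel: T = -(D+L)⁻¹U, row 0 first, T[0,2] = -(6)/(-12) = +0.5000; later rows by forward substitution.
  T[0,:] = [+0.0000, +0.1667, +0.5000, -0.4167]
  T[1,:] = [+0.0000, -0.0238, -0.7857, -0.2262]
  T[2,:] = [+0.0000, -0.0905, -0.4857, -0.1595]
  T[3,:] = [+0.0000, -0.0500, +0.1000, +0.0750]
eigenvalue magnitudes: 0.5997, 0.1120, 0.0532, 0.0000.
ρ = 0.5997; 0.5997 < 1: convergent.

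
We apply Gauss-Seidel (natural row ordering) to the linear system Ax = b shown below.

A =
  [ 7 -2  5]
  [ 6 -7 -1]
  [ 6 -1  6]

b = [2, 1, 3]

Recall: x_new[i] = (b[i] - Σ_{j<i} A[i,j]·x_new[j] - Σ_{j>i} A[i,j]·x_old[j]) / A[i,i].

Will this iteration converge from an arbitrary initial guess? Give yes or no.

Diagonal D = diag(7, -7, 6); L, U strict lower/upper.
T_GS = -(D+L)⁻¹U: row 0 first, T[0,1] = -(-2)/(7) = +0.2857; later rows by forward substitution.
  T[0,:] = [+0.0000  +0.2857  -0.7143]
  T[1,:] = [+0.0000  +0.2449  -0.7551]
  T[2,:] = [+0.0000  -0.2449  +0.5884]
|λ(T)| sorted: 0.8797, 0.0464, 0.0000.
ρ(T) = max|λ| = 0.8797; 0.8797 < 1: convergent.

yes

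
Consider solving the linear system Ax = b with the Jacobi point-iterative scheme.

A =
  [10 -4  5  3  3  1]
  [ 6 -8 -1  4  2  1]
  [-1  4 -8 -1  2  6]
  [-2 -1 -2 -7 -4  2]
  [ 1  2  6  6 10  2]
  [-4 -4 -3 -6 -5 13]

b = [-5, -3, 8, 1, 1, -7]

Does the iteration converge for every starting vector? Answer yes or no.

Split A = D + L + U, D = diag(10, -8, -8, -7, 10, 13).
T_J = -D⁻¹(L+U): T[4,2] = -(6)/(10) = -0.6000; T[4,4] = 0.
  T[0,:] = [+0.0000  +0.4000  -0.5000  -0.3000  -0.3000  -0.1000]
  T[1,:] = [+0.7500  +0.0000  -0.1250  +0.5000  +0.2500  +0.1250]
  T[2,:] = [-0.1250  +0.5000  +0.0000  -0.1250  +0.2500  +0.7500]
  T[3,:] = [-0.2857  -0.1429  -0.2857  +0.0000  -0.5714  +0.2857]
  T[4,:] = [-0.1000  -0.2000  -0.6000  -0.6000  +0.0000  -0.2000]
  T[5,:] = [+0.3077  +0.3077  +0.2308  +0.4615  +0.3846  +0.0000]
|roots of det(T-λI)|: 1.1998, 0.7420, 0.7420, 0.6777, 0.4227, 0.2550.
spectral radius ρ = 1.1998; 1.1998 > 1: divergent.

no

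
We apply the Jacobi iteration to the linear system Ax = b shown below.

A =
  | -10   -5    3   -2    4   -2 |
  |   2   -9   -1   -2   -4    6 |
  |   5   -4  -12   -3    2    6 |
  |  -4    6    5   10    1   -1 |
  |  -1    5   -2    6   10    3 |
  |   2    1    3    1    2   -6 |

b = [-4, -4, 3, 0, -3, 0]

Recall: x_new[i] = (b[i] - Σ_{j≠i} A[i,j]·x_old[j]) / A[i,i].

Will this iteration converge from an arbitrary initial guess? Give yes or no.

no

Diagonal D = diag(-10, -9, -12, 10, 10, -6); L, U strict lower/upper.
Jacobi T = -D⁻¹(L+U): T[2,5] = -(6)/(-12) = +0.5000; T[2,2] = 0.
  T[0,:] = [+0.0000  -0.5000  +0.3000  -0.2000  +0.4000  -0.2000]
  T[1,:] = [+0.2222  +0.0000  -0.1111  -0.2222  -0.4444  +0.6667]
  T[2,:] = [+0.4167  -0.3333  +0.0000  -0.2500  +0.1667  +0.5000]
  T[3,:] = [+0.4000  -0.6000  -0.5000  +0.0000  -0.1000  +0.1000]
  T[4,:] = [+0.1000  -0.5000  +0.2000  -0.6000  +0.0000  -0.3000]
  T[5,:] = [+0.3333  +0.1667  +0.5000  +0.1667  +0.3333  +0.0000]
eigenvalue magnitudes: 1.1246, 0.7589, 0.7589, 0.6628, 0.2598, 0.2598.
ρ = 1.1246; 1.1246 > 1 ⇒ diverges.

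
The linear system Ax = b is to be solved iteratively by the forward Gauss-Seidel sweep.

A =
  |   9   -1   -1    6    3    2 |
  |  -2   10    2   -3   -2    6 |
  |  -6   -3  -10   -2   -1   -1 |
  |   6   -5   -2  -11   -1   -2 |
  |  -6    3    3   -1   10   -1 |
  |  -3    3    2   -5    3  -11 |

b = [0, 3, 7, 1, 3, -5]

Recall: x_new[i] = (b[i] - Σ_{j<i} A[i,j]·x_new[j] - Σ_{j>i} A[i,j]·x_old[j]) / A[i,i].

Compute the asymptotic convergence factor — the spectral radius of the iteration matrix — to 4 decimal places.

0.9008

Write A = D+L+U with D = diag(9, 10, -10, -11, 10, -11).
T_GS = -(D+L)⁻¹U: row 0 first, T[0,1] = -(-1)/(9) = +0.1111; later rows by forward substitution.
  T[0,:] = [+0.0000 +0.1111 +0.1111 -0.6667 -0.3333 -0.2222]
  T[1,:] = [+0.0000 +0.0222 -0.1778 +0.1667 +0.1333 -0.6444]
  T[2,:] = [+0.0000 -0.0733 -0.0133 +0.1500 +0.0600 +0.2267]
  T[3,:] = [+0.0000 +0.0638 +0.1438 -0.4667 -0.3442 -0.0513]
  T[4,:] = [+0.0000 +0.0884 +0.1384 -0.5417 -0.2924 +0.0869]
  T[5,:] = [+0.0000 -0.0425 -0.1089 +0.3189 +0.2149 -0.0269]
|λ(T)| sorted: 0.9008, 0.0770, 0.0770, 0.0471, 0.0439, 0.0000.
spectral radius ρ = 0.9008; 0.9008 < 1, so it converges for any x₀.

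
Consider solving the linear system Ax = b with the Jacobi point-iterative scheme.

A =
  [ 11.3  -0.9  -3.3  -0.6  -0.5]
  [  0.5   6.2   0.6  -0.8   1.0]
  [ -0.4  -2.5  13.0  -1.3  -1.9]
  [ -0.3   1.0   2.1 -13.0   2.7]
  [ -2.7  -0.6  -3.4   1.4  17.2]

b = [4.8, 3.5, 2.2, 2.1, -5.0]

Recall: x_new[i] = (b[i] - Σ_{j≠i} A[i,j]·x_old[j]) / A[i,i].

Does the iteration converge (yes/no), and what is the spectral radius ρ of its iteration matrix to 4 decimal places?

A = D + L + U where D = diag(11.3, 6.2, 13, -13, 17.2).
Jacobi: T = -D⁻¹(L+U), T[1,2] = -(0.6)/(6.2) = -0.0968; T[1,1] = 0.
  T[0,:] = [+0.0000, +0.0796, +0.2920, +0.0531, +0.0442]
  T[1,:] = [-0.0806, +0.0000, -0.0968, +0.1290, -0.1613]
  T[2,:] = [+0.0308, +0.1923, +0.0000, +0.1000, +0.1462]
  T[3,:] = [-0.0231, +0.0769, +0.1615, +0.0000, +0.2077]
  T[4,:] = [+0.1570, +0.0349, +0.1977, -0.0814, +0.0000]
moduli |λ_i(T)| = 0.1878, 0.1254, 0.0660, 0.0660, 0.0308.
ρ = 0.1878; 0.1878 < 1: convergent.

yes, ρ = 0.1878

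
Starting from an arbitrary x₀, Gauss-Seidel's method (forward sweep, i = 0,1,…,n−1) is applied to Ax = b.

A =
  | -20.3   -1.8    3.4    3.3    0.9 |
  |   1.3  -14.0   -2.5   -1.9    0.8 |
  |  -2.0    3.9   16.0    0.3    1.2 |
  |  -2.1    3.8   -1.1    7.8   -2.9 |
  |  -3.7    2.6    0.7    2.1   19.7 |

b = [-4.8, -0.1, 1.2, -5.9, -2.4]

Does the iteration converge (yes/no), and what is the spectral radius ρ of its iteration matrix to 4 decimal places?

yes, ρ = 0.2055

Diagonal D = diag(-20.3, -14, 16, 7.8, 19.7); L, U strict lower/upper.
GS T = -(D+L)⁻¹U: row 0 first, T[0,1] = -(-1.8)/(-20.3) = -0.0887; later rows by forward substitution.
  T[0,:] = [+0.0000  -0.0887  +0.1675  +0.1626  +0.0443]
  T[1,:] = [+0.0000  -0.0082  -0.1630  -0.1206  +0.0613]
  T[2,:] = [+0.0000  -0.0091  +0.0607  +0.0310  -0.0844]
  T[3,:] = [+0.0000  -0.0211  +0.1331  +0.1069  +0.3420]
  T[4,:] = [+0.0000  -0.0130  +0.0366  +0.0340  -0.0332]
|eigenvalues of T|: 0.2055, 0.0586, 0.0586, 0.0294, 0.0000.
spectral radius ρ = 0.2055; 0.2055 < 1: convergent.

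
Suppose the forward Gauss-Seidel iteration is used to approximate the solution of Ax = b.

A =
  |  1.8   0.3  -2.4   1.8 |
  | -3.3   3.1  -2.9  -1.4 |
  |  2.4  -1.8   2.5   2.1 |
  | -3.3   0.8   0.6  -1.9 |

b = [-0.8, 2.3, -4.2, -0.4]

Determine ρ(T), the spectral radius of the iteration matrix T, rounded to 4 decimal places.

Split A = D + L + U, D = diag(1.8, 3.1, 2.5, -1.9).
Gauss-Seidel: T = -(D+L)⁻¹U, row 0 first, T[0,2] = -(-2.4)/(1.8) = +1.3333; later rows by forward substitution.
  T[0,:] = [+0.0000, -0.1667, +1.3333, -1.0000]
  T[1,:] = [+0.0000, -0.1774, +2.3548, -0.6129]
  T[2,:] = [+0.0000, +0.0323, +0.4155, -0.3213]
  T[3,:] = [+0.0000, +0.2250, -1.1931, +1.3773]
|λ(T)| sorted: 1.5655, 0.4069, 0.3571, 0.0000.
ρ = 1.5655; 1.5655 > 1 ⇒ diverges.

1.5655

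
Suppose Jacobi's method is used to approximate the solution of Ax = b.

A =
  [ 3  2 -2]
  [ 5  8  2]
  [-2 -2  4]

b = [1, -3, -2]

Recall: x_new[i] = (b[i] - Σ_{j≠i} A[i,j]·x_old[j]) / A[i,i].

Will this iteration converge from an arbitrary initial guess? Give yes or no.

A = D + L + U where D = diag(3, 8, 4).
Jacobi T = -D⁻¹(L+U): T[2,1] = -(-2)/(4) = +0.5000; T[2,2] = 0.
  T[0,:] = [+0.0000 -0.6667 +0.6667]
  T[1,:] = [-0.6250 +0.0000 -0.2500]
  T[2,:] = [+0.5000 +0.5000 +0.0000]
|roots of det(T-λI)|: 0.8762, 0.6600, 0.2162.
ρ(T) = max|λ| = 0.8762; 0.8762 < 1: convergent.

yes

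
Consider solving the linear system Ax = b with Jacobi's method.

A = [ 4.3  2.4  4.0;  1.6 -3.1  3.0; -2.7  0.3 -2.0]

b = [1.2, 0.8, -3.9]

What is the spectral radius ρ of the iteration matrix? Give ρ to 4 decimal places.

Let D = diag(4.3, -3.1, -2); L, U the strict triangles.
Jacobi: T = -D⁻¹(L+U), T[1,0] = -(1.6)/(-3.1) = +0.5161; T[1,1] = 0.
  T[0,:] = [+0.0000, -0.5581, -0.9302]
  T[1,:] = [+0.5161, +0.0000, +0.9677]
  T[2,:] = [-1.3500, +0.1500, +0.0000]
moduli |λ_i(T)| = 1.2759, 0.7177, 0.7177.
ρ(T) = max|λ| = 1.2759; 1.2759 > 1, so it fails to converge.

1.2759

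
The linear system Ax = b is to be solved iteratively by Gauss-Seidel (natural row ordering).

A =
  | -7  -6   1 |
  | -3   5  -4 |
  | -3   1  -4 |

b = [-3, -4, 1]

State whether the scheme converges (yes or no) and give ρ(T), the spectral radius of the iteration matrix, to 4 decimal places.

yes, ρ = 0.9445

Split A = D + L + U, D = diag(-7, 5, -4).
Gauss-Seidel: T = -(D+L)⁻¹U, row 0 first, T[0,2] = -(1)/(-7) = +0.1429; later rows by forward substitution.
  T[0,:] = [+0.0000  -0.8571  +0.1429]
  T[1,:] = [+0.0000  -0.5143  +0.8857]
  T[2,:] = [+0.0000  +0.5143  +0.1143]
|roots of det(T-λI)|: 0.9445, 0.5445, 0.0000.
ρ = 0.9445; 0.9445 < 1, so it converges for any x₀.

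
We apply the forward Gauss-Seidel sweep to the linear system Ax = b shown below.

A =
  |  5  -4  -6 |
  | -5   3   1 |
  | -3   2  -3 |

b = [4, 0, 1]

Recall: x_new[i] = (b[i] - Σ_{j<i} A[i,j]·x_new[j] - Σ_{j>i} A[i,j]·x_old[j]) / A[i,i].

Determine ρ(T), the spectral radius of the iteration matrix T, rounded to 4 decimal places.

A = D + L + U where D = diag(5, 3, -3).
GS T = -(D+L)⁻¹U: row 0 first, T[0,1] = -(-4)/(5) = +0.8000; later rows by forward substitution.
  T[0,:] = [+0.0000, +0.8000, +1.2000]
  T[1,:] = [+0.0000, +1.3333, +1.6667]
  T[2,:] = [+0.0000, +0.0889, -0.0889]
|λ(T)| sorted: 1.4308, 0.1864, 0.0000.
spectral radius ρ = 1.4308; 1.4308 > 1 ⇒ diverges.

1.4308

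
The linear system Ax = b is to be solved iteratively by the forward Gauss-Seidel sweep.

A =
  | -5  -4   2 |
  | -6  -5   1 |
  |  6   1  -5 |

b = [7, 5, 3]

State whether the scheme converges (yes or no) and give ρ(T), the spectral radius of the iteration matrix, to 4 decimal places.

Write A = D+L+U with D = diag(-5, -5, -5).
T_GS = -(D+L)⁻¹U: row 0 first, T[0,1] = -(-4)/(-5) = -0.8000; later rows by forward substitution.
  T[0,:] = [+0.0000  -0.8000  +0.4000]
  T[1,:] = [+0.0000  +0.9600  -0.2800]
  T[2,:] = [+0.0000  -0.7680  +0.4240]
|eigenvalues of T|: 1.2276, 0.1564, 0.0000.
ρ(T) = max|λ| = 1.2276; 1.2276 > 1 ⇒ diverges.

no, ρ = 1.2276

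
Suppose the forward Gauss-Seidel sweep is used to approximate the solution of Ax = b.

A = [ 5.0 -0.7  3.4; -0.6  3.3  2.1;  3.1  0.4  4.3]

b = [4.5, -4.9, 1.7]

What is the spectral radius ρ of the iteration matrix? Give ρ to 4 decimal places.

0.6807

Split A = D + L + U, D = diag(5, 3.3, 4.3).
GS T = -(D+L)⁻¹U: row 0 first, T[0,1] = -(-0.7)/(5) = +0.1400; later rows by forward substitution.
  T[0,:] = [+0.0000, +0.1400, -0.6800]
  T[1,:] = [+0.0000, +0.0255, -0.7600]
  T[2,:] = [+0.0000, -0.1033, +0.5609]
|roots of det(T-λI)|: 0.6807, 0.0944, 0.0000.
spectral radius ρ = 0.6807; 0.6807 < 1: convergent.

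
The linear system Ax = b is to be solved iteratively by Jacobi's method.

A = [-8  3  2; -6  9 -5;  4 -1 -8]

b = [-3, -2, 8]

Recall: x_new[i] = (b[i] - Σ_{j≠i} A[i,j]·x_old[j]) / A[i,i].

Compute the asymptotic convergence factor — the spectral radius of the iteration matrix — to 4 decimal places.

Diagonal D = diag(-8, 9, -8); L, U strict lower/upper.
T_J = -D⁻¹(L+U): T[0,1] = -(3)/(-8) = +0.3750; T[0,0] = 0.
  T[0,:] = [+0.0000 +0.3750 +0.2500]
  T[1,:] = [+0.6667 +0.0000 +0.5556]
  T[2,:] = [+0.5000 -0.1250 +0.0000]
|eigenvalues of T|: 0.6575, 0.3560, 0.3560.
ρ = 0.6575; 0.6575 < 1: convergent.

0.6575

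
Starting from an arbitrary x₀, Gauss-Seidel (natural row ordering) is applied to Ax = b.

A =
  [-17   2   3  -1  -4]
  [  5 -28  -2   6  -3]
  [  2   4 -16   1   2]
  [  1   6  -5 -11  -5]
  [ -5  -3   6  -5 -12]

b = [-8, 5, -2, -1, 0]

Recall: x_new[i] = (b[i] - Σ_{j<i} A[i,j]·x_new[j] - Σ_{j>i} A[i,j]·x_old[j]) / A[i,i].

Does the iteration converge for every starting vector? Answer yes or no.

yes

Split A = D + L + U, D = diag(-17, -28, -16, -11, -12).
GS T = -(D+L)⁻¹U: row 0 first, T[0,4] = -(-4)/(-17) = -0.2353; later rows by forward substitution.
  T[0,:] = [+0.0000, +0.1176, +0.1765, -0.0588, -0.2353]
  T[1,:] = [+0.0000, +0.0210, -0.0399, +0.2038, -0.1492]
  T[2,:] = [+0.0000, +0.0200, +0.0121, +0.1061, +0.0583]
  T[3,:] = [+0.0000, +0.0131, -0.0112, +0.0576, -0.5838]
  T[4,:] = [+0.0000, -0.0497, -0.0528, +0.0026, +0.4077]
|eigenvalues of T|: 0.4660, 0.1425, 0.1425, 0.0105, 0.0000.
ρ = 0.4660; 0.4660 < 1 ⇒ converges.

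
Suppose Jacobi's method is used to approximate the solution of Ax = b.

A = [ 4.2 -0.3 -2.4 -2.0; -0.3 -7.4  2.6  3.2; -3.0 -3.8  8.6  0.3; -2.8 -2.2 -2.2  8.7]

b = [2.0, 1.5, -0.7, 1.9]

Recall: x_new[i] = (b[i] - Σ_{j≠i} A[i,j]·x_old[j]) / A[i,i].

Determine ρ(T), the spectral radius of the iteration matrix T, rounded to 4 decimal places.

0.8439

Diagonal D = diag(4.2, -7.4, 8.6, 8.7); L, U strict lower/upper.
Jacobi T = -D⁻¹(L+U): T[2,1] = -(-3.8)/(8.6) = +0.4419; T[2,2] = 0.
  T[0,:] = [+0.0000, +0.0714, +0.5714, +0.4762]
  T[1,:] = [-0.0405, +0.0000, +0.3514, +0.4324]
  T[2,:] = [+0.3488, +0.4419, +0.0000, -0.0349]
  T[3,:] = [+0.3218, +0.2529, +0.2529, +0.0000]
|roots of det(T-λI)|: 0.8439, 0.7037, 0.0897, 0.0897.
ρ(T) = max|λ| = 0.8439; 0.8439 < 1: convergent.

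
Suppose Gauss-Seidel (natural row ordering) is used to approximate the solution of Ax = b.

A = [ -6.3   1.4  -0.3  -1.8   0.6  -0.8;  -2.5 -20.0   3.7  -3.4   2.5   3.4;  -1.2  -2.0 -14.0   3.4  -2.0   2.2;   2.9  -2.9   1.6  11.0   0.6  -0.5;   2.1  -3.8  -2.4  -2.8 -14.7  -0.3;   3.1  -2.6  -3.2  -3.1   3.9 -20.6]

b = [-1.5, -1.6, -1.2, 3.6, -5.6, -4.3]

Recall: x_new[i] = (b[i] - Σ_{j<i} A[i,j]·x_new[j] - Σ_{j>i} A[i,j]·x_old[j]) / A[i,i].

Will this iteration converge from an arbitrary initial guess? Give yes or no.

yes

Diagonal D = diag(-6.3, -20, -14, 11, -14.7, -20.6); L, U strict lower/upper.
T_GS = -(D+L)⁻¹U: row 0 first, T[0,5] = -(-0.8)/(-6.3) = -0.1270; later rows by forward substitution.
  T[0,:] = [+0.0000  +0.2222  -0.0476  -0.2857  +0.0952  -0.1270]
  T[1,:] = [+0.0000  -0.0278  +0.1910  -0.1343  +0.1131  +0.1859]
  T[2,:] = [+0.0000  -0.0151  -0.0232  +0.2865  -0.1672  +0.1415]
  T[3,:] = [+0.0000  -0.0637  +0.0663  -0.0018  -0.0255  +0.1074]
  T[4,:] = [+0.0000  +0.0535  -0.0650  -0.0525  +0.0165  -0.1301]
  T[5,:] = [+0.0000  +0.0590  -0.0499  -0.0802  +0.0330  -0.1053]
|roots of det(T-λI)|: 0.2702, 0.0656, 0.0562, 0.0562, 0.0299, 0.0000.
ρ = 0.2702; 0.2702 < 1 ⇒ converges.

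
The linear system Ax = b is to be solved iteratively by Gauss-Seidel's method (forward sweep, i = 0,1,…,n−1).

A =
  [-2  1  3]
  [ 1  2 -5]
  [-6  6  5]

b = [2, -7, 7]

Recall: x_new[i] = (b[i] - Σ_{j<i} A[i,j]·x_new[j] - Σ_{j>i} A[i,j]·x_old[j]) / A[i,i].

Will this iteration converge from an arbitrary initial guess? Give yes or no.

no

Split A = D + L + U, D = diag(-2, 2, 5).
T_GS = -(D+L)⁻¹U: row 0 first, T[0,1] = -(1)/(-2) = +0.5000; later rows by forward substitution.
  T[0,:] = [+0.0000 +0.5000 +1.5000]
  T[1,:] = [+0.0000 -0.2500 +1.7500]
  T[2,:] = [+0.0000 +0.9000 -0.3000]
eigenvalue magnitudes: 1.5302, 0.9802, 0.0000.
ρ(T) = max|λ| = 1.5302; 1.5302 > 1: divergent.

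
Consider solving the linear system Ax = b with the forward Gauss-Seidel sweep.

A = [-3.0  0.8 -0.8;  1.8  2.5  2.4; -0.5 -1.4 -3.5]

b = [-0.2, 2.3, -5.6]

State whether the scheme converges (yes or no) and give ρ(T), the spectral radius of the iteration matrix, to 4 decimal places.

yes, ρ = 0.2827

Let D = diag(-3, 2.5, -3.5); L, U the strict triangles.
Gauss-Seidel: T = -(D+L)⁻¹U, row 0 first, T[0,2] = -(-0.8)/(-3) = -0.2667; later rows by forward substitution.
  T[0,:] = [+0.0000  +0.2667  -0.2667]
  T[1,:] = [+0.0000  -0.1920  -0.7680]
  T[2,:] = [+0.0000  +0.0387  +0.3453]
|roots of det(T-λI)|: 0.2827, 0.1294, 0.0000.
ρ = 0.2827; 0.2827 < 1 ⇒ converges.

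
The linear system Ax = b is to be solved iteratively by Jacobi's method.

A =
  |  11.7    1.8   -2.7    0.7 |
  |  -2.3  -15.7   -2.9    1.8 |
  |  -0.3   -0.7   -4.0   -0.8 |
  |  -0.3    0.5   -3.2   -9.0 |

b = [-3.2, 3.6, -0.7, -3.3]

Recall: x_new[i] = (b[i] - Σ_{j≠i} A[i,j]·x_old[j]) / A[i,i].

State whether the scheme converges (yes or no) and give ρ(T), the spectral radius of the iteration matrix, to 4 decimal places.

yes, ρ = 0.3846

Split A = D + L + U, D = diag(11.7, -15.7, -4, -9).
T_J = -D⁻¹(L+U): T[2,3] = -(-0.8)/(-4) = -0.2000; T[2,2] = 0.
  T[0,:] = [+0.0000 -0.1538 +0.2308 -0.0598]
  T[1,:] = [-0.1465 +0.0000 -0.1847 +0.1146]
  T[2,:] = [-0.0750 -0.1750 +0.0000 -0.2000]
  T[3,:] = [-0.0333 +0.0556 -0.3556 +0.0000]
|roots of det(T-λI)|: 0.3846, 0.2218, 0.2218, 0.0427.
ρ(T) = max|λ| = 0.3846; 0.3846 < 1 ⇒ converges.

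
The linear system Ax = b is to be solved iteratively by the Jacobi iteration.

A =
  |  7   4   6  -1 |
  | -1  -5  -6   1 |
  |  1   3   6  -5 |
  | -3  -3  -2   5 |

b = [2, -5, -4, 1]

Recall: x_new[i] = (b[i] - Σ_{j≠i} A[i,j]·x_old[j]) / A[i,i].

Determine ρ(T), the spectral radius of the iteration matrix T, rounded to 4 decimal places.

Diagonal D = diag(7, -5, 6, 5); L, U strict lower/upper.
T_J = -D⁻¹(L+U): T[1,0] = -(-1)/(-5) = -0.2000; T[1,1] = 0.
  T[0,:] = [+0.0000  -0.5714  -0.8571  +0.1429]
  T[1,:] = [-0.2000  +0.0000  -1.2000  +0.2000]
  T[2,:] = [-0.1667  -0.5000  +0.0000  +0.8333]
  T[3,:] = [+0.6000  +0.6000  +0.4000  +0.0000]
|roots of det(T-λI)|: 1.5607, 0.7068, 0.7068, 0.5180.
ρ = 1.5607; 1.5607 > 1, so it fails to converge.

1.5607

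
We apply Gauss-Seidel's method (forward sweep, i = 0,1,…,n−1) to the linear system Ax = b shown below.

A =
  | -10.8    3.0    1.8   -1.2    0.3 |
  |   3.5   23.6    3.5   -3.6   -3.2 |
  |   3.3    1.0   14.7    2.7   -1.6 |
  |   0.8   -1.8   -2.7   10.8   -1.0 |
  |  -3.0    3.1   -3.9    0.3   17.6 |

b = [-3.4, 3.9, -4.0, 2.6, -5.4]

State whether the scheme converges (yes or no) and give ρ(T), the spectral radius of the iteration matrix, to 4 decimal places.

yes, ρ = 0.1830

Write A = D+L+U with D = diag(-10.8, 23.6, 14.7, 10.8, 17.6).
Gauss-Seidel: T = -(D+L)⁻¹U, row 0 first, T[0,1] = -(3)/(-10.8) = +0.2778; later rows by forward substitution.
  T[0,:] = [+0.0000  +0.2778  +0.1667  -0.1111  +0.0278]
  T[1,:] = [+0.0000  -0.0412  -0.1730  +0.1690  +0.1315]
  T[2,:] = [+0.0000  -0.0596  -0.0256  -0.1702  +0.0937]
  T[3,:] = [+0.0000  -0.0423  -0.0476  -0.0062  +0.1359]
  T[4,:] = [+0.0000  +0.0421  +0.0540  -0.0863  +0.0000]
|λ(T)| sorted: 0.1830, 0.0939, 0.0939, 0.0740, 0.0000.
ρ = 0.1830; 0.1830 < 1 ⇒ converges.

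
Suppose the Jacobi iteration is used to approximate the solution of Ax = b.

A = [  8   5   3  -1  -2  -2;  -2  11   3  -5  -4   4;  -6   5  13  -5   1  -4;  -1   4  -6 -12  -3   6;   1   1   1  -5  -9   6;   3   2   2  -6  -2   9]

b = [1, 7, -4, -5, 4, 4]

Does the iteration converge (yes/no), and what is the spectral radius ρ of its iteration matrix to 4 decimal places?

no, ρ = 1.1933

Split A = D + L + U, D = diag(8, 11, 13, -12, -9, 9).
Jacobi T = -D⁻¹(L+U): T[4,1] = -(1)/(-9) = +0.1111; T[4,4] = 0.
  T[0,:] = [+0.0000  -0.6250  -0.3750  +0.1250  +0.2500  +0.2500]
  T[1,:] = [+0.1818  +0.0000  -0.2727  +0.4545  +0.3636  -0.3636]
  T[2,:] = [+0.4615  -0.3846  +0.0000  +0.3846  -0.0769  +0.3077]
  T[3,:] = [-0.0833  +0.3333  -0.5000  +0.0000  -0.2500  +0.5000]
  T[4,:] = [+0.1111  +0.1111  +0.1111  -0.5556  +0.0000  +0.6667]
  T[5,:] = [-0.3333  -0.2222  -0.2222  +0.6667  +0.2222  +0.0000]
|roots of det(T-λI)|: 1.1933, 0.6601, 0.6601, 0.6260, 0.6260, 0.3711.
ρ = 1.1933; 1.1933 > 1, so it fails to converge.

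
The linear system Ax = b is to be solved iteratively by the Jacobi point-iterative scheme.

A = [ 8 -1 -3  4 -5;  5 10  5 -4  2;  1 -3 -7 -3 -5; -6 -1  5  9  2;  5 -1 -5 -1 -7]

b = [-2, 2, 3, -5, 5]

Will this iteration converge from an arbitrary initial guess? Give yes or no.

no

Write A = D+L+U with D = diag(8, 10, -7, 9, -7).
Jacobi T = -D⁻¹(L+U): T[0,1] = -(-1)/(8) = +0.1250; T[0,0] = 0.
  T[0,:] = [+0.0000  +0.1250  +0.3750  -0.5000  +0.6250]
  T[1,:] = [-0.5000  +0.0000  -0.5000  +0.4000  -0.2000]
  T[2,:] = [+0.1429  -0.4286  +0.0000  -0.4286  -0.7143]
  T[3,:] = [+0.6667  +0.1111  -0.5556  +0.0000  -0.2222]
  T[4,:] = [+0.7143  -0.1429  -0.7143  -0.1429  +0.0000]
|eigenvalues of T|: 1.1976, 0.8630, 0.6174, 0.3855, 0.3855.
ρ = 1.1976; 1.1976 > 1 ⇒ diverges.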